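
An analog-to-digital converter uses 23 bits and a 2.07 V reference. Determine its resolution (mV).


The resolution (LSB) of an ADC is Vref / 2^n.
LSB = 2.07 / 2^23
LSB = 2.07 / 8388608
LSB = 2.5e-07 V = 0.00024676 mV

0.00024676 mV


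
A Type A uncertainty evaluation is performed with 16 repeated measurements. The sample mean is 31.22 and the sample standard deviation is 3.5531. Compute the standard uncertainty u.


The standard uncertainty for Type A evaluation is u = s / sqrt(n).
u = 3.5531 / sqrt(16)
u = 3.5531 / 4.0
u = 0.8883

0.8883


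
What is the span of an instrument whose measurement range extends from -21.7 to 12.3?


Span = upper range - lower range.
Span = 12.3 - (-21.7)
Span = 34.0

34.0


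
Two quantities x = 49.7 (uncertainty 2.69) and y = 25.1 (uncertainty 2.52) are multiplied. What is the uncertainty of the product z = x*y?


For a product z = x*y, the relative uncertainty is:
uz/z = sqrt((ux/x)^2 + (uy/y)^2)
Relative uncertainties: ux/x = 2.69/49.7 = 0.054125
uy/y = 2.52/25.1 = 0.100398
z = 49.7 * 25.1 = 1247.5
uz = 1247.5 * sqrt(0.054125^2 + 0.100398^2) = 142.284

142.284


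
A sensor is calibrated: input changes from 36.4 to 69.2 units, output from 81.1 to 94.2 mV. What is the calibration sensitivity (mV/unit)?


Sensitivity = (y2 - y1) / (x2 - x1).
S = (94.2 - 81.1) / (69.2 - 36.4)
S = 13.1 / 32.8
S = 0.3994 mV/unit

0.3994 mV/unit


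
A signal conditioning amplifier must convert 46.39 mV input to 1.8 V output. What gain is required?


Gain = Vout / Vin (converting to same units).
G = 1.8 V / 46.39 mV
G = 1800.0 mV / 46.39 mV
G = 38.8

38.8


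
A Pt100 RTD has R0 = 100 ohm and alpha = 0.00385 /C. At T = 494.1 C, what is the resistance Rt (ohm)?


The RTD equation: Rt = R0 * (1 + alpha * T).
Rt = 100 * (1 + 0.00385 * 494.1)
Rt = 100 * (1 + 1.902285)
Rt = 100 * 2.902285
Rt = 290.228 ohm

290.228 ohm


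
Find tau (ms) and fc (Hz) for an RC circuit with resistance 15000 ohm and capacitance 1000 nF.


Time constant: tau = R * C.
tau = 15000 * 1.00e-06 = 0.015 s
tau = 15.0 ms
Cutoff frequency: fc = 1 / (2*pi*R*C).
fc = 1 / (2*pi*0.015) = 10.61 Hz

tau = 15.0 ms, fc = 10.61 Hz


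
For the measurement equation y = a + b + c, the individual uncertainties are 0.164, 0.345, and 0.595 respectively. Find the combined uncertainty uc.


For a sum of independent quantities, uc = sqrt(u1^2 + u2^2 + u3^2).
uc = sqrt(0.164^2 + 0.345^2 + 0.595^2)
uc = sqrt(0.026896 + 0.119025 + 0.354025)
uc = 0.7071

0.7071


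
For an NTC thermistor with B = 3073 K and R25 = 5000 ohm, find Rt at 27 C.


NTC thermistor equation: Rt = R25 * exp(B * (1/T - 1/T25)).
T in Kelvin: 300.15 K, T25 = 298.15 K
1/T - 1/T25 = 1/300.15 - 1/298.15 = -2.235e-05
B * (1/T - 1/T25) = 3073 * -2.235e-05 = -0.0687
Rt = 5000 * exp(-0.0687) = 4668.1 ohm

4668.1 ohm


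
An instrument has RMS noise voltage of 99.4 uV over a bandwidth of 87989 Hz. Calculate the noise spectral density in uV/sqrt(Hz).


Noise spectral density = Vrms / sqrt(BW).
NSD = 99.4 / sqrt(87989)
NSD = 99.4 / 296.6294
NSD = 0.3351 uV/sqrt(Hz)

0.3351 uV/sqrt(Hz)


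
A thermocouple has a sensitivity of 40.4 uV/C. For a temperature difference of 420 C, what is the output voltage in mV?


The thermocouple output V = sensitivity * dT.
V = 40.4 uV/C * 420 C
V = 16968.0 uV
V = 16.968 mV

16.968 mV


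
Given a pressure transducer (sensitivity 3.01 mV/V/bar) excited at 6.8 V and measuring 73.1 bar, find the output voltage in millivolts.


Output = sensitivity * Vex * P.
Vout = 3.01 * 6.8 * 73.1
Vout = 20.468 * 73.1
Vout = 1496.21 mV

1496.21 mV


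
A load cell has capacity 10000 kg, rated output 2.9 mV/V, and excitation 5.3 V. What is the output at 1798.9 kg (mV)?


Vout = rated_output * Vex * (load / capacity).
Vout = 2.9 * 5.3 * (1798.9 / 10000)
Vout = 2.9 * 5.3 * 0.17989
Vout = 2.765 mV

2.765 mV


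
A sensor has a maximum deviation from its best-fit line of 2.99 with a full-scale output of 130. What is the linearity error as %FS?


Linearity error = (max deviation / full scale) * 100%.
Linearity = (2.99 / 130) * 100
Linearity = 2.3 %FS

2.3 %FS


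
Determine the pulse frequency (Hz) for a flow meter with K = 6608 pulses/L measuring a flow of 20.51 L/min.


Frequency = K * Q / 60 (converting L/min to L/s).
f = 6608 * 20.51 / 60
f = 135530.08 / 60
f = 2258.83 Hz

2258.83 Hz


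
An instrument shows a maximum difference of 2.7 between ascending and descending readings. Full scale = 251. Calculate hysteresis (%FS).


Hysteresis = (max difference / full scale) * 100%.
H = (2.7 / 251) * 100
H = 1.076 %FS

1.076 %FS


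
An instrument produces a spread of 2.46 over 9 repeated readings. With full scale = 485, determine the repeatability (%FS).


Repeatability = (spread / full scale) * 100%.
R = (2.46 / 485) * 100
R = 0.507 %FS

0.507 %FS


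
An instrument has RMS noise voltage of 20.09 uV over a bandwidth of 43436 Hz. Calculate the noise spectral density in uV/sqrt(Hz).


Noise spectral density = Vrms / sqrt(BW).
NSD = 20.09 / sqrt(43436)
NSD = 20.09 / 208.4131
NSD = 0.0964 uV/sqrt(Hz)

0.0964 uV/sqrt(Hz)


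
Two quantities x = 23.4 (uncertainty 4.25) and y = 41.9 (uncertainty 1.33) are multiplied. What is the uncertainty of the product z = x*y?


For a product z = x*y, the relative uncertainty is:
uz/z = sqrt((ux/x)^2 + (uy/y)^2)
Relative uncertainties: ux/x = 4.25/23.4 = 0.181624
uy/y = 1.33/41.9 = 0.031742
z = 23.4 * 41.9 = 980.5
uz = 980.5 * sqrt(0.181624^2 + 0.031742^2) = 180.774

180.774


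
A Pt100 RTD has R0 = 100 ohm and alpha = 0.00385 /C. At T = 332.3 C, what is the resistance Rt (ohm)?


The RTD equation: Rt = R0 * (1 + alpha * T).
Rt = 100 * (1 + 0.00385 * 332.3)
Rt = 100 * (1 + 1.279355)
Rt = 100 * 2.279355
Rt = 227.935 ohm

227.935 ohm


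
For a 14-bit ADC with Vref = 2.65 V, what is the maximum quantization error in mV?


The maximum quantization error is +/- LSB/2.
LSB = Vref / 2^n = 2.65 / 16384 = 0.00016174 V
Max error = LSB / 2 = 0.00016174 / 2 = 8.087e-05 V
Max error = 0.0809 mV

0.0809 mV


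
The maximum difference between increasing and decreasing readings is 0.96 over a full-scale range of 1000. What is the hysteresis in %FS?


Hysteresis = (max difference / full scale) * 100%.
H = (0.96 / 1000) * 100
H = 0.096 %FS

0.096 %FS


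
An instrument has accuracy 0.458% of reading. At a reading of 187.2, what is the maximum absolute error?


Absolute error = (accuracy% / 100) * reading.
Error = (0.458 / 100) * 187.2
Error = 0.00458 * 187.2
Error = 0.8574

0.8574


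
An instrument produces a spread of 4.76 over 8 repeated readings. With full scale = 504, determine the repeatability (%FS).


Repeatability = (spread / full scale) * 100%.
R = (4.76 / 504) * 100
R = 0.944 %FS

0.944 %FS


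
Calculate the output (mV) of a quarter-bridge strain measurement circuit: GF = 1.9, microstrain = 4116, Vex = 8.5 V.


Quarter bridge output: Vout = (GF * epsilon * Vex) / 4.
Vout = (1.9 * 4116e-6 * 8.5) / 4
Vout = 0.0664734 / 4 V
Vout = 0.01661835 V = 16.6183 mV

16.6183 mV


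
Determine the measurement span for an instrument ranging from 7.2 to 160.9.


Span = upper range - lower range.
Span = 160.9 - (7.2)
Span = 153.7

153.7


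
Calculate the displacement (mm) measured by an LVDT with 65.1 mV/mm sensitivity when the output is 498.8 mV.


Displacement = Vout / sensitivity.
d = 498.8 / 65.1
d = 7.662 mm

7.662 mm


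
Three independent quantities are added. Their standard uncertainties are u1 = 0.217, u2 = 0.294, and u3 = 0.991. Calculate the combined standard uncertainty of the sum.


For a sum of independent quantities, uc = sqrt(u1^2 + u2^2 + u3^2).
uc = sqrt(0.217^2 + 0.294^2 + 0.991^2)
uc = sqrt(0.047089 + 0.086436 + 0.982081)
uc = 1.0562

1.0562


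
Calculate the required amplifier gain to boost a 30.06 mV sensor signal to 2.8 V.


Gain = Vout / Vin (converting to same units).
G = 2.8 V / 30.06 mV
G = 2800.0 mV / 30.06 mV
G = 93.15

93.15


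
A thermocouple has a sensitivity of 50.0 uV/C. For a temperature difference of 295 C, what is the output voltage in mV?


The thermocouple output V = sensitivity * dT.
V = 50.0 uV/C * 295 C
V = 14750.0 uV
V = 14.75 mV

14.75 mV


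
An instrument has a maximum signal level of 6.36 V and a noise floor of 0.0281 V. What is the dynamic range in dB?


Dynamic range = 20 * log10(Vmax / Vnoise).
DR = 20 * log10(6.36 / 0.0281)
DR = 20 * log10(226.33)
DR = 47.1 dB

47.1 dB


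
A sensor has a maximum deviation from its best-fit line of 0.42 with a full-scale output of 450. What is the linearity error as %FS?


Linearity error = (max deviation / full scale) * 100%.
Linearity = (0.42 / 450) * 100
Linearity = 0.093 %FS

0.093 %FS


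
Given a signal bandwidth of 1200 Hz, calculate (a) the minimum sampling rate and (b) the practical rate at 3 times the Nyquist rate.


By Nyquist theorem, fs_min = 2 * fmax.
fs_min = 2 * 1200 = 2400 Hz
Practical rate = 3 * fs_min = 3 * 2400 = 7200 Hz

fs_min = 2400 Hz, fs_practical = 7200 Hz


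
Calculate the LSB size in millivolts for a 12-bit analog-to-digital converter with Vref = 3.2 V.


The resolution (LSB) of an ADC is Vref / 2^n.
LSB = 3.2 / 2^12
LSB = 3.2 / 4096
LSB = 0.00078125 V = 0.78125 mV

0.78125 mV


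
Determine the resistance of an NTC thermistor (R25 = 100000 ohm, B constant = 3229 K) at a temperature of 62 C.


NTC thermistor equation: Rt = R25 * exp(B * (1/T - 1/T25)).
T in Kelvin: 335.15 K, T25 = 298.15 K
1/T - 1/T25 = 1/335.15 - 1/298.15 = -0.00037028
B * (1/T - 1/T25) = 3229 * -0.00037028 = -1.1956
Rt = 100000 * exp(-1.1956) = 30251.4 ohm

30251.4 ohm


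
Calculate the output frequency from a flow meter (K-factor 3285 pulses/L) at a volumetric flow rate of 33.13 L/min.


Frequency = K * Q / 60 (converting L/min to L/s).
f = 3285 * 33.13 / 60
f = 108832.05 / 60
f = 1813.87 Hz

1813.87 Hz


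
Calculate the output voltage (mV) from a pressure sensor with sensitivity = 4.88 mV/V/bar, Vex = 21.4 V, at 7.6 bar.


Output = sensitivity * Vex * P.
Vout = 4.88 * 21.4 * 7.6
Vout = 104.432 * 7.6
Vout = 793.68 mV

793.68 mV


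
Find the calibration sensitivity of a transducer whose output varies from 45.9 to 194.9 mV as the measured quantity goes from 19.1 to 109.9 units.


Sensitivity = (y2 - y1) / (x2 - x1).
S = (194.9 - 45.9) / (109.9 - 19.1)
S = 149.0 / 90.8
S = 1.641 mV/unit

1.641 mV/unit


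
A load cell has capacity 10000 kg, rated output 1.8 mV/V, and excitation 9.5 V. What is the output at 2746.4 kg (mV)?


Vout = rated_output * Vex * (load / capacity).
Vout = 1.8 * 9.5 * (2746.4 / 10000)
Vout = 1.8 * 9.5 * 0.27464
Vout = 4.696 mV

4.696 mV


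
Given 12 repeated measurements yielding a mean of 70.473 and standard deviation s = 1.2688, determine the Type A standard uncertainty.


The standard uncertainty for Type A evaluation is u = s / sqrt(n).
u = 1.2688 / sqrt(12)
u = 1.2688 / 3.4641
u = 0.3663

0.3663


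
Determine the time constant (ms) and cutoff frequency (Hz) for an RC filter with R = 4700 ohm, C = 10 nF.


Time constant: tau = R * C.
tau = 4700 * 1.00e-08 = 4.7e-05 s
tau = 0.047 ms
Cutoff frequency: fc = 1 / (2*pi*R*C).
fc = 1 / (2*pi*4.7e-05) = 3386.28 Hz

tau = 0.047 ms, fc = 3386.28 Hz


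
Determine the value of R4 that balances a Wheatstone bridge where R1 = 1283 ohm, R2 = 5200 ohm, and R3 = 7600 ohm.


At balance: R1*R4 = R2*R3, so R4 = R2*R3/R1.
R4 = 5200 * 7600 / 1283
R4 = 39520000 / 1283
R4 = 30802.81 ohm

30802.81 ohm


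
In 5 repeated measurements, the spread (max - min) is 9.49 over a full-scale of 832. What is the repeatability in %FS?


Repeatability = (spread / full scale) * 100%.
R = (9.49 / 832) * 100
R = 1.141 %FS

1.141 %FS


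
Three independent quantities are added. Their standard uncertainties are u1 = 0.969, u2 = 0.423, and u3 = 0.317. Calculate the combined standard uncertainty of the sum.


For a sum of independent quantities, uc = sqrt(u1^2 + u2^2 + u3^2).
uc = sqrt(0.969^2 + 0.423^2 + 0.317^2)
uc = sqrt(0.938961 + 0.178929 + 0.100489)
uc = 1.1038

1.1038


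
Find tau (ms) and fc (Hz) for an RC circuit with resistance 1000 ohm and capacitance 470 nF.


Time constant: tau = R * C.
tau = 1000 * 4.70e-07 = 0.00047 s
tau = 0.47 ms
Cutoff frequency: fc = 1 / (2*pi*R*C).
fc = 1 / (2*pi*0.00047) = 338.63 Hz

tau = 0.47 ms, fc = 338.63 Hz


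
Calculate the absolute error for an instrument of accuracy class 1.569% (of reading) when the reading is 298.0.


Absolute error = (accuracy% / 100) * reading.
Error = (1.569 / 100) * 298.0
Error = 0.01569 * 298.0
Error = 4.6756

4.6756


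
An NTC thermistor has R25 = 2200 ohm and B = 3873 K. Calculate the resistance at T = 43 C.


NTC thermistor equation: Rt = R25 * exp(B * (1/T - 1/T25)).
T in Kelvin: 316.15 K, T25 = 298.15 K
1/T - 1/T25 = 1/316.15 - 1/298.15 = -0.00019096
B * (1/T - 1/T25) = 3873 * -0.00019096 = -0.7396
Rt = 2200 * exp(-0.7396) = 1050.1 ohm

1050.1 ohm


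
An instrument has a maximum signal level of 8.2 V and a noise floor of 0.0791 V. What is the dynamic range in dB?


Dynamic range = 20 * log10(Vmax / Vnoise).
DR = 20 * log10(8.2 / 0.0791)
DR = 20 * log10(103.67)
DR = 40.31 dB

40.31 dB


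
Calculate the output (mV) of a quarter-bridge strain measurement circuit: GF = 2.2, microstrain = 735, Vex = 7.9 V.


Quarter bridge output: Vout = (GF * epsilon * Vex) / 4.
Vout = (2.2 * 735e-6 * 7.9) / 4
Vout = 0.0127743 / 4 V
Vout = 0.00319358 V = 3.1936 mV

3.1936 mV


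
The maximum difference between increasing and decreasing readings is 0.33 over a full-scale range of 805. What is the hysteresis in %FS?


Hysteresis = (max difference / full scale) * 100%.
H = (0.33 / 805) * 100
H = 0.041 %FS

0.041 %FS


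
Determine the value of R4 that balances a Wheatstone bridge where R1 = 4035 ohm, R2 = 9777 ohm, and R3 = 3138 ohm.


At balance: R1*R4 = R2*R3, so R4 = R2*R3/R1.
R4 = 9777 * 3138 / 4035
R4 = 30680226 / 4035
R4 = 7603.53 ohm

7603.53 ohm


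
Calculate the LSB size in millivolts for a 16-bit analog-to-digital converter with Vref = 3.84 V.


The resolution (LSB) of an ADC is Vref / 2^n.
LSB = 3.84 / 2^16
LSB = 3.84 / 65536
LSB = 5.859e-05 V = 0.05859375 mV

0.05859375 mV


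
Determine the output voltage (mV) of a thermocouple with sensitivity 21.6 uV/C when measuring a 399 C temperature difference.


The thermocouple output V = sensitivity * dT.
V = 21.6 uV/C * 399 C
V = 8618.4 uV
V = 8.618 mV

8.618 mV


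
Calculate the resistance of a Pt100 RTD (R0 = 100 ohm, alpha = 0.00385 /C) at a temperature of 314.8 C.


The RTD equation: Rt = R0 * (1 + alpha * T).
Rt = 100 * (1 + 0.00385 * 314.8)
Rt = 100 * (1 + 1.21198)
Rt = 100 * 2.21198
Rt = 221.198 ohm

221.198 ohm


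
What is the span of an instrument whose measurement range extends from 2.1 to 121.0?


Span = upper range - lower range.
Span = 121.0 - (2.1)
Span = 118.9

118.9


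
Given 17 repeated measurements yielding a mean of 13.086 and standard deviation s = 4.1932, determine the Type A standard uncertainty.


The standard uncertainty for Type A evaluation is u = s / sqrt(n).
u = 4.1932 / sqrt(17)
u = 4.1932 / 4.1231
u = 1.017

1.017


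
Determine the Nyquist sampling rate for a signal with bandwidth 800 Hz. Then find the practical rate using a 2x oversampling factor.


By Nyquist theorem, fs_min = 2 * fmax.
fs_min = 2 * 800 = 1600 Hz
Practical rate = 2 * fs_min = 2 * 1600 = 3200 Hz

fs_min = 1600 Hz, fs_practical = 3200 Hz


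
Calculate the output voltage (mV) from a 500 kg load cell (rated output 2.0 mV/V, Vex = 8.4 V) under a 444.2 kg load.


Vout = rated_output * Vex * (load / capacity).
Vout = 2.0 * 8.4 * (444.2 / 500)
Vout = 2.0 * 8.4 * 0.8884
Vout = 14.925 mV

14.925 mV


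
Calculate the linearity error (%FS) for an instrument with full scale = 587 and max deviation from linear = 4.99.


Linearity error = (max deviation / full scale) * 100%.
Linearity = (4.99 / 587) * 100
Linearity = 0.85 %FS

0.85 %FS


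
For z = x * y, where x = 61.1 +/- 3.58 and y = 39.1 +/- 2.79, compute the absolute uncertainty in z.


For a product z = x*y, the relative uncertainty is:
uz/z = sqrt((ux/x)^2 + (uy/y)^2)
Relative uncertainties: ux/x = 3.58/61.1 = 0.058592
uy/y = 2.79/39.1 = 0.071355
z = 61.1 * 39.1 = 2389.0
uz = 2389.0 * sqrt(0.058592^2 + 0.071355^2) = 220.575

220.575


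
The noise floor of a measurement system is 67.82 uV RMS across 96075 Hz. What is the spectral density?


Noise spectral density = Vrms / sqrt(BW).
NSD = 67.82 / sqrt(96075)
NSD = 67.82 / 309.9597
NSD = 0.2188 uV/sqrt(Hz)

0.2188 uV/sqrt(Hz)


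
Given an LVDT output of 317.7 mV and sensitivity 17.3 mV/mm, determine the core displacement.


Displacement = Vout / sensitivity.
d = 317.7 / 17.3
d = 18.364 mm

18.364 mm


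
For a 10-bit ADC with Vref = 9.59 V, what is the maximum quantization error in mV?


The maximum quantization error is +/- LSB/2.
LSB = Vref / 2^n = 9.59 / 1024 = 0.00936523 V
Max error = LSB / 2 = 0.00936523 / 2 = 0.00468262 V
Max error = 4.6826 mV

4.6826 mV


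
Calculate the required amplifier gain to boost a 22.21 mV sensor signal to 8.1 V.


Gain = Vout / Vin (converting to same units).
G = 8.1 V / 22.21 mV
G = 8100.0 mV / 22.21 mV
G = 364.7

364.7


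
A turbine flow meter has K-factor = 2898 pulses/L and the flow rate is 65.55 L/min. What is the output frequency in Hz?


Frequency = K * Q / 60 (converting L/min to L/s).
f = 2898 * 65.55 / 60
f = 189963.9 / 60
f = 3166.07 Hz

3166.07 Hz


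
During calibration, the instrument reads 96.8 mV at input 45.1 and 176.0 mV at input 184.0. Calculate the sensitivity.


Sensitivity = (y2 - y1) / (x2 - x1).
S = (176.0 - 96.8) / (184.0 - 45.1)
S = 79.2 / 138.9
S = 0.5702 mV/unit

0.5702 mV/unit


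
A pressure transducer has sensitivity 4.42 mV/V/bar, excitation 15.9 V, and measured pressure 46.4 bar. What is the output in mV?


Output = sensitivity * Vex * P.
Vout = 4.42 * 15.9 * 46.4
Vout = 70.278 * 46.4
Vout = 3260.9 mV

3260.9 mV


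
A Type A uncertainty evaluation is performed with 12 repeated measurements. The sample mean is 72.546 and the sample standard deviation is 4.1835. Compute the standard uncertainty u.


The standard uncertainty for Type A evaluation is u = s / sqrt(n).
u = 4.1835 / sqrt(12)
u = 4.1835 / 3.4641
u = 1.2077

1.2077


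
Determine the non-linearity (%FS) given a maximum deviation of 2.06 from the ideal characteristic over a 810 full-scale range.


Linearity error = (max deviation / full scale) * 100%.
Linearity = (2.06 / 810) * 100
Linearity = 0.254 %FS

0.254 %FS


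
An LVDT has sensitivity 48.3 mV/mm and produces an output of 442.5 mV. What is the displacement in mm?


Displacement = Vout / sensitivity.
d = 442.5 / 48.3
d = 9.161 mm

9.161 mm


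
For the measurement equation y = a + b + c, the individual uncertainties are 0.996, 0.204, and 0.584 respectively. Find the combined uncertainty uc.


For a sum of independent quantities, uc = sqrt(u1^2 + u2^2 + u3^2).
uc = sqrt(0.996^2 + 0.204^2 + 0.584^2)
uc = sqrt(0.992016 + 0.041616 + 0.341056)
uc = 1.1725

1.1725


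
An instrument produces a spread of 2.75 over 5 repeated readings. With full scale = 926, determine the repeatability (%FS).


Repeatability = (spread / full scale) * 100%.
R = (2.75 / 926) * 100
R = 0.297 %FS

0.297 %FS


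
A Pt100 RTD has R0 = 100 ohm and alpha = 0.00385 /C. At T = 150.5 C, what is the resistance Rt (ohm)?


The RTD equation: Rt = R0 * (1 + alpha * T).
Rt = 100 * (1 + 0.00385 * 150.5)
Rt = 100 * (1 + 0.579425)
Rt = 100 * 1.579425
Rt = 157.942 ohm

157.942 ohm


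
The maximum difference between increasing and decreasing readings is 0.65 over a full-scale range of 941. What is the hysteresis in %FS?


Hysteresis = (max difference / full scale) * 100%.
H = (0.65 / 941) * 100
H = 0.069 %FS

0.069 %FS


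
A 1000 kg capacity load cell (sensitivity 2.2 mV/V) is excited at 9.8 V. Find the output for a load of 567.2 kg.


Vout = rated_output * Vex * (load / capacity).
Vout = 2.2 * 9.8 * (567.2 / 1000)
Vout = 2.2 * 9.8 * 0.5672
Vout = 12.229 mV

12.229 mV


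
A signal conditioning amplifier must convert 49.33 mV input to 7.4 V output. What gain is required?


Gain = Vout / Vin (converting to same units).
G = 7.4 V / 49.33 mV
G = 7400.0 mV / 49.33 mV
G = 150.01

150.01


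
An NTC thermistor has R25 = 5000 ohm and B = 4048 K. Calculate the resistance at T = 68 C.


NTC thermistor equation: Rt = R25 * exp(B * (1/T - 1/T25)).
T in Kelvin: 341.15 K, T25 = 298.15 K
1/T - 1/T25 = 1/341.15 - 1/298.15 = -0.00042275
B * (1/T - 1/T25) = 4048 * -0.00042275 = -1.7113
Rt = 5000 * exp(-1.7113) = 903.1 ohm

903.1 ohm


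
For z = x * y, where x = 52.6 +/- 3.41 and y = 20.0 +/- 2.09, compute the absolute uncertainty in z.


For a product z = x*y, the relative uncertainty is:
uz/z = sqrt((ux/x)^2 + (uy/y)^2)
Relative uncertainties: ux/x = 3.41/52.6 = 0.064829
uy/y = 2.09/20.0 = 0.1045
z = 52.6 * 20.0 = 1052.0
uz = 1052.0 * sqrt(0.064829^2 + 0.1045^2) = 129.37

129.37


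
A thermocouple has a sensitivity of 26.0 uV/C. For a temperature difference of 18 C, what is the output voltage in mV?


The thermocouple output V = sensitivity * dT.
V = 26.0 uV/C * 18 C
V = 468.0 uV
V = 0.468 mV

0.468 mV


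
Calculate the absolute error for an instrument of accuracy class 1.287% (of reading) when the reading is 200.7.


Absolute error = (accuracy% / 100) * reading.
Error = (1.287 / 100) * 200.7
Error = 0.01287 * 200.7
Error = 2.583

2.583


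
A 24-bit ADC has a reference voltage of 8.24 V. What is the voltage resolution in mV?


The resolution (LSB) of an ADC is Vref / 2^n.
LSB = 8.24 / 2^24
LSB = 8.24 / 16777216
LSB = 4.9e-07 V = 0.00049114 mV

0.00049114 mV


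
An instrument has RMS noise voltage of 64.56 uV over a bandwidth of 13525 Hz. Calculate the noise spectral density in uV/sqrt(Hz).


Noise spectral density = Vrms / sqrt(BW).
NSD = 64.56 / sqrt(13525)
NSD = 64.56 / 116.297
NSD = 0.5551 uV/sqrt(Hz)

0.5551 uV/sqrt(Hz)


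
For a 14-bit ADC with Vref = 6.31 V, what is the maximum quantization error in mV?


The maximum quantization error is +/- LSB/2.
LSB = Vref / 2^n = 6.31 / 16384 = 0.00038513 V
Max error = LSB / 2 = 0.00038513 / 2 = 0.00019257 V
Max error = 0.1926 mV

0.1926 mV


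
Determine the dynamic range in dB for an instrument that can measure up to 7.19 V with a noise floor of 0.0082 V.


Dynamic range = 20 * log10(Vmax / Vnoise).
DR = 20 * log10(7.19 / 0.0082)
DR = 20 * log10(876.83)
DR = 58.86 dB

58.86 dB


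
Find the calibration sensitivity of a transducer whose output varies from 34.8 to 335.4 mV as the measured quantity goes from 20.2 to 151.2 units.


Sensitivity = (y2 - y1) / (x2 - x1).
S = (335.4 - 34.8) / (151.2 - 20.2)
S = 300.6 / 131.0
S = 2.2947 mV/unit

2.2947 mV/unit


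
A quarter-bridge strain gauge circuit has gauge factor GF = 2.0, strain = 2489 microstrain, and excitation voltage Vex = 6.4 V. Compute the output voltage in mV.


Quarter bridge output: Vout = (GF * epsilon * Vex) / 4.
Vout = (2.0 * 2489e-6 * 6.4) / 4
Vout = 0.0318592 / 4 V
Vout = 0.0079648 V = 7.9648 mV

7.9648 mV


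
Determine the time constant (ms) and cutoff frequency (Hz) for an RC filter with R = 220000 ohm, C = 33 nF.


Time constant: tau = R * C.
tau = 220000 * 3.30e-08 = 0.00726 s
tau = 7.26 ms
Cutoff frequency: fc = 1 / (2*pi*R*C).
fc = 1 / (2*pi*0.00726) = 21.92 Hz

tau = 7.26 ms, fc = 21.92 Hz


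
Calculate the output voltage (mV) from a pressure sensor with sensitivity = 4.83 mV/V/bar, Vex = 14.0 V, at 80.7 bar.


Output = sensitivity * Vex * P.
Vout = 4.83 * 14.0 * 80.7
Vout = 67.62 * 80.7
Vout = 5456.93 mV

5456.93 mV


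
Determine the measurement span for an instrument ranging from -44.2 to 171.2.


Span = upper range - lower range.
Span = 171.2 - (-44.2)
Span = 215.4

215.4


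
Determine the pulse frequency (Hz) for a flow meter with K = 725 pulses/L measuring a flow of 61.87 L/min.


Frequency = K * Q / 60 (converting L/min to L/s).
f = 725 * 61.87 / 60
f = 44855.75 / 60
f = 747.6 Hz

747.6 Hz


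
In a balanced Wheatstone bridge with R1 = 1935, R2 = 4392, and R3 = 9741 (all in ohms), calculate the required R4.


At balance: R1*R4 = R2*R3, so R4 = R2*R3/R1.
R4 = 4392 * 9741 / 1935
R4 = 42782472 / 1935
R4 = 22109.8 ohm

22109.8 ohm


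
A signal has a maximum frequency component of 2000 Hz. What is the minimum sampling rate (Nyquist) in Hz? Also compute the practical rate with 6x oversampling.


By Nyquist theorem, fs_min = 2 * fmax.
fs_min = 2 * 2000 = 4000 Hz
Practical rate = 6 * fs_min = 6 * 4000 = 24000 Hz

fs_min = 4000 Hz, fs_practical = 24000 Hz


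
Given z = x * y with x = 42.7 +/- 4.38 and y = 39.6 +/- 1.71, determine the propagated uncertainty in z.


For a product z = x*y, the relative uncertainty is:
uz/z = sqrt((ux/x)^2 + (uy/y)^2)
Relative uncertainties: ux/x = 4.38/42.7 = 0.102576
uy/y = 1.71/39.6 = 0.043182
z = 42.7 * 39.6 = 1690.9
uz = 1690.9 * sqrt(0.102576^2 + 0.043182^2) = 188.191

188.191


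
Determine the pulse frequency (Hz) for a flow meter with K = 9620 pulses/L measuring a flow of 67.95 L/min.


Frequency = K * Q / 60 (converting L/min to L/s).
f = 9620 * 67.95 / 60
f = 653679.0 / 60
f = 10894.65 Hz

10894.65 Hz


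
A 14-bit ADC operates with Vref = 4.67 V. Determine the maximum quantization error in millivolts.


The maximum quantization error is +/- LSB/2.
LSB = Vref / 2^n = 4.67 / 16384 = 0.00028503 V
Max error = LSB / 2 = 0.00028503 / 2 = 0.00014252 V
Max error = 0.1425 mV

0.1425 mV


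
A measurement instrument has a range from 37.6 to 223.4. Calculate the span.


Span = upper range - lower range.
Span = 223.4 - (37.6)
Span = 185.8

185.8


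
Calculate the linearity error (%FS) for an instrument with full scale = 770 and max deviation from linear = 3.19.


Linearity error = (max deviation / full scale) * 100%.
Linearity = (3.19 / 770) * 100
Linearity = 0.414 %FS

0.414 %FS


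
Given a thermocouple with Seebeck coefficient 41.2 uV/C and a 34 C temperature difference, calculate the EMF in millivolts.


The thermocouple output V = sensitivity * dT.
V = 41.2 uV/C * 34 C
V = 1400.8 uV
V = 1.401 mV

1.401 mV


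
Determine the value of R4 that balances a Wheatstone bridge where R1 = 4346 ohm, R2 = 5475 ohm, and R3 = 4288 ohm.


At balance: R1*R4 = R2*R3, so R4 = R2*R3/R1.
R4 = 5475 * 4288 / 4346
R4 = 23476800 / 4346
R4 = 5401.93 ohm

5401.93 ohm


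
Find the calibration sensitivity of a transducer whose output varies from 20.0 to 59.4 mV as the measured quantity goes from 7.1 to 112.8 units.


Sensitivity = (y2 - y1) / (x2 - x1).
S = (59.4 - 20.0) / (112.8 - 7.1)
S = 39.4 / 105.7
S = 0.3728 mV/unit

0.3728 mV/unit


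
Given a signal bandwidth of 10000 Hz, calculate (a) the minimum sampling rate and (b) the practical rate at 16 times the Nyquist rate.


By Nyquist theorem, fs_min = 2 * fmax.
fs_min = 2 * 10000 = 20000 Hz
Practical rate = 16 * fs_min = 16 * 20000 = 320000 Hz

fs_min = 20000 Hz, fs_practical = 320000 Hz


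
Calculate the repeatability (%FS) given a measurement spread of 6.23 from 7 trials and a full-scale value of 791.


Repeatability = (spread / full scale) * 100%.
R = (6.23 / 791) * 100
R = 0.788 %FS

0.788 %FS


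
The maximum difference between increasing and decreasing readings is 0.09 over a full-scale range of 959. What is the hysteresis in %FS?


Hysteresis = (max difference / full scale) * 100%.
H = (0.09 / 959) * 100
H = 0.009 %FS

0.009 %FS


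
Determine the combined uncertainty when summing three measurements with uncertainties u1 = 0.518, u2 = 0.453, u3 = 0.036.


For a sum of independent quantities, uc = sqrt(u1^2 + u2^2 + u3^2).
uc = sqrt(0.518^2 + 0.453^2 + 0.036^2)
uc = sqrt(0.268324 + 0.205209 + 0.001296)
uc = 0.6891

0.6891


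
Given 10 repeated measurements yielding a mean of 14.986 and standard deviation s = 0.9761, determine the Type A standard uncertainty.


The standard uncertainty for Type A evaluation is u = s / sqrt(n).
u = 0.9761 / sqrt(10)
u = 0.9761 / 3.1623
u = 0.3087

0.3087


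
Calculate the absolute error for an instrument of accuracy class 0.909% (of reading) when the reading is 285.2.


Absolute error = (accuracy% / 100) * reading.
Error = (0.909 / 100) * 285.2
Error = 0.00909 * 285.2
Error = 2.5925

2.5925


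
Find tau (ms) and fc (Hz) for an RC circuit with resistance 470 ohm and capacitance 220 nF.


Time constant: tau = R * C.
tau = 470 * 2.20e-07 = 0.0001034 s
tau = 0.1034 ms
Cutoff frequency: fc = 1 / (2*pi*R*C).
fc = 1 / (2*pi*0.0001034) = 1539.22 Hz

tau = 0.1034 ms, fc = 1539.22 Hz


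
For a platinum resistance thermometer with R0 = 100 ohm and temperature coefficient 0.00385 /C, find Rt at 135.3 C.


The RTD equation: Rt = R0 * (1 + alpha * T).
Rt = 100 * (1 + 0.00385 * 135.3)
Rt = 100 * (1 + 0.520905)
Rt = 100 * 1.520905
Rt = 152.09 ohm

152.09 ohm


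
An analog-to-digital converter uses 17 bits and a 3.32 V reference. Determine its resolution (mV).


The resolution (LSB) of an ADC is Vref / 2^n.
LSB = 3.32 / 2^17
LSB = 3.32 / 131072
LSB = 2.533e-05 V = 0.02532959 mV

0.02532959 mV


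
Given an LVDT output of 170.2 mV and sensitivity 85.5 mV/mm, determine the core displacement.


Displacement = Vout / sensitivity.
d = 170.2 / 85.5
d = 1.991 mm

1.991 mm


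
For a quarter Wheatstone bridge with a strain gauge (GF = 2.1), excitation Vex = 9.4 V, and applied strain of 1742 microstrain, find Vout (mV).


Quarter bridge output: Vout = (GF * epsilon * Vex) / 4.
Vout = (2.1 * 1742e-6 * 9.4) / 4
Vout = 0.03438708 / 4 V
Vout = 0.00859677 V = 8.5968 mV

8.5968 mV


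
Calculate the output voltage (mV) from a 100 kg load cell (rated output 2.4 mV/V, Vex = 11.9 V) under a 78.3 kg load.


Vout = rated_output * Vex * (load / capacity).
Vout = 2.4 * 11.9 * (78.3 / 100)
Vout = 2.4 * 11.9 * 0.783
Vout = 22.362 mV

22.362 mV


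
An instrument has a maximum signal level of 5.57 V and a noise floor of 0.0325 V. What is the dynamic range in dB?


Dynamic range = 20 * log10(Vmax / Vnoise).
DR = 20 * log10(5.57 / 0.0325)
DR = 20 * log10(171.38)
DR = 44.68 dB

44.68 dB


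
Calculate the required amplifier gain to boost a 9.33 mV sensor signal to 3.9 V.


Gain = Vout / Vin (converting to same units).
G = 3.9 V / 9.33 mV
G = 3900.0 mV / 9.33 mV
G = 418.01

418.01


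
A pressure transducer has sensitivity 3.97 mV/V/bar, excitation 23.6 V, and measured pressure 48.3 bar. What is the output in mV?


Output = sensitivity * Vex * P.
Vout = 3.97 * 23.6 * 48.3
Vout = 93.692 * 48.3
Vout = 4525.32 mV

4525.32 mV


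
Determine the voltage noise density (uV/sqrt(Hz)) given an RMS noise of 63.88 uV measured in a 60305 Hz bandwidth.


Noise spectral density = Vrms / sqrt(BW).
NSD = 63.88 / sqrt(60305)
NSD = 63.88 / 245.5708
NSD = 0.2601 uV/sqrt(Hz)

0.2601 uV/sqrt(Hz)


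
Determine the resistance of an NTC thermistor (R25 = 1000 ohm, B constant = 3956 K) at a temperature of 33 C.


NTC thermistor equation: Rt = R25 * exp(B * (1/T - 1/T25)).
T in Kelvin: 306.15 K, T25 = 298.15 K
1/T - 1/T25 = 1/306.15 - 1/298.15 = -8.764e-05
B * (1/T - 1/T25) = 3956 * -8.764e-05 = -0.3467
Rt = 1000 * exp(-0.3467) = 707.0 ohm

707.0 ohm


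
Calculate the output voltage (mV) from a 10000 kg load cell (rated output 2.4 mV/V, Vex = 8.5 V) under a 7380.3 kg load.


Vout = rated_output * Vex * (load / capacity).
Vout = 2.4 * 8.5 * (7380.3 / 10000)
Vout = 2.4 * 8.5 * 0.73803
Vout = 15.056 mV

15.056 mV


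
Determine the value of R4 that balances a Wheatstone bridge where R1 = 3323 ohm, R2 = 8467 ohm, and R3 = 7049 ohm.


At balance: R1*R4 = R2*R3, so R4 = R2*R3/R1.
R4 = 8467 * 7049 / 3323
R4 = 59683883 / 3323
R4 = 17960.84 ohm

17960.84 ohm


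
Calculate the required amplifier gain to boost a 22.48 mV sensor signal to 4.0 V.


Gain = Vout / Vin (converting to same units).
G = 4.0 V / 22.48 mV
G = 4000.0 mV / 22.48 mV
G = 177.94

177.94


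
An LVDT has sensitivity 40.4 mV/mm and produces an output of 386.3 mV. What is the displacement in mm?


Displacement = Vout / sensitivity.
d = 386.3 / 40.4
d = 9.562 mm

9.562 mm


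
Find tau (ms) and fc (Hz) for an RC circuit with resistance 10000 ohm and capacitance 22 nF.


Time constant: tau = R * C.
tau = 10000 * 2.20e-08 = 0.00022 s
tau = 0.22 ms
Cutoff frequency: fc = 1 / (2*pi*R*C).
fc = 1 / (2*pi*0.00022) = 723.43 Hz

tau = 0.22 ms, fc = 723.43 Hz


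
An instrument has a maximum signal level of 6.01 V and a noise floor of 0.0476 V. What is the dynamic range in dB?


Dynamic range = 20 * log10(Vmax / Vnoise).
DR = 20 * log10(6.01 / 0.0476)
DR = 20 * log10(126.26)
DR = 42.03 dB

42.03 dB


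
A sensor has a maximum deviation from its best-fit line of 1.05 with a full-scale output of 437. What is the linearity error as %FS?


Linearity error = (max deviation / full scale) * 100%.
Linearity = (1.05 / 437) * 100
Linearity = 0.24 %FS

0.24 %FS


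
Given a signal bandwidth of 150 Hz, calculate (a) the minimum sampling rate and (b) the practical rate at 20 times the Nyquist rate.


By Nyquist theorem, fs_min = 2 * fmax.
fs_min = 2 * 150 = 300 Hz
Practical rate = 20 * fs_min = 20 * 300 = 6000 Hz

fs_min = 300 Hz, fs_practical = 6000 Hz


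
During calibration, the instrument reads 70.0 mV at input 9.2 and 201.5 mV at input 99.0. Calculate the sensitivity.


Sensitivity = (y2 - y1) / (x2 - x1).
S = (201.5 - 70.0) / (99.0 - 9.2)
S = 131.5 / 89.8
S = 1.4644 mV/unit

1.4644 mV/unit


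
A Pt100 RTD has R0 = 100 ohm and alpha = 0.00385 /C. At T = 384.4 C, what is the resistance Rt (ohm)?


The RTD equation: Rt = R0 * (1 + alpha * T).
Rt = 100 * (1 + 0.00385 * 384.4)
Rt = 100 * (1 + 1.47994)
Rt = 100 * 2.47994
Rt = 247.994 ohm

247.994 ohm


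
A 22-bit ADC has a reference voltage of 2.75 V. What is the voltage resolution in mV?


The resolution (LSB) of an ADC is Vref / 2^n.
LSB = 2.75 / 2^22
LSB = 2.75 / 4194304
LSB = 6.6e-07 V = 0.00065565 mV

0.00065565 mV


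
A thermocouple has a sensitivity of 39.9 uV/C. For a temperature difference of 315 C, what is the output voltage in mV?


The thermocouple output V = sensitivity * dT.
V = 39.9 uV/C * 315 C
V = 12568.5 uV
V = 12.569 mV

12.569 mV


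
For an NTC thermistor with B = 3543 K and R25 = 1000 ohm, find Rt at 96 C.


NTC thermistor equation: Rt = R25 * exp(B * (1/T - 1/T25)).
T in Kelvin: 369.15 K, T25 = 298.15 K
1/T - 1/T25 = 1/369.15 - 1/298.15 = -0.00064509
B * (1/T - 1/T25) = 3543 * -0.00064509 = -2.2856
Rt = 1000 * exp(-2.2856) = 101.7 ohm

101.7 ohm


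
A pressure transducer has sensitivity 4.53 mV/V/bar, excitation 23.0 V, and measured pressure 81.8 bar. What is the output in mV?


Output = sensitivity * Vex * P.
Vout = 4.53 * 23.0 * 81.8
Vout = 104.19 * 81.8
Vout = 8522.74 mV

8522.74 mV


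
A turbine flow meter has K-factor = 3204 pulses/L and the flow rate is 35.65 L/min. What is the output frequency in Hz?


Frequency = K * Q / 60 (converting L/min to L/s).
f = 3204 * 35.65 / 60
f = 114222.6 / 60
f = 1903.71 Hz

1903.71 Hz


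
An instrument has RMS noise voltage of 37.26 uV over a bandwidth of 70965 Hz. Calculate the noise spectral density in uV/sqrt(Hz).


Noise spectral density = Vrms / sqrt(BW).
NSD = 37.26 / sqrt(70965)
NSD = 37.26 / 266.3926
NSD = 0.1399 uV/sqrt(Hz)

0.1399 uV/sqrt(Hz)


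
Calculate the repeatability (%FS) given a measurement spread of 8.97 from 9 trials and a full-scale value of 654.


Repeatability = (spread / full scale) * 100%.
R = (8.97 / 654) * 100
R = 1.372 %FS

1.372 %FS


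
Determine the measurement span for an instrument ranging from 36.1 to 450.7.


Span = upper range - lower range.
Span = 450.7 - (36.1)
Span = 414.6

414.6


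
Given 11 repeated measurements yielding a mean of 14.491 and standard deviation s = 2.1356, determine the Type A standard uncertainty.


The standard uncertainty for Type A evaluation is u = s / sqrt(n).
u = 2.1356 / sqrt(11)
u = 2.1356 / 3.3166
u = 0.6439

0.6439


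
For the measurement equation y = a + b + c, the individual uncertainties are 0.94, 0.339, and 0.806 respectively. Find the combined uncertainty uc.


For a sum of independent quantities, uc = sqrt(u1^2 + u2^2 + u3^2).
uc = sqrt(0.94^2 + 0.339^2 + 0.806^2)
uc = sqrt(0.8836 + 0.114921 + 0.649636)
uc = 1.2838

1.2838


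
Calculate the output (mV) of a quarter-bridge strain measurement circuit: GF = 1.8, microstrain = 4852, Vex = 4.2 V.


Quarter bridge output: Vout = (GF * epsilon * Vex) / 4.
Vout = (1.8 * 4852e-6 * 4.2) / 4
Vout = 0.03668112 / 4 V
Vout = 0.00917028 V = 9.1703 mV

9.1703 mV


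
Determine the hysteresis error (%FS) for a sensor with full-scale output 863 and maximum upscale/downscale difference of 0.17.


Hysteresis = (max difference / full scale) * 100%.
H = (0.17 / 863) * 100
H = 0.02 %FS

0.02 %FS


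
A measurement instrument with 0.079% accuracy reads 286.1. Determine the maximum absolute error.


Absolute error = (accuracy% / 100) * reading.
Error = (0.079 / 100) * 286.1
Error = 0.00079 * 286.1
Error = 0.226

0.226


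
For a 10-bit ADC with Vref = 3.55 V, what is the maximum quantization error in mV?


The maximum quantization error is +/- LSB/2.
LSB = Vref / 2^n = 3.55 / 1024 = 0.0034668 V
Max error = LSB / 2 = 0.0034668 / 2 = 0.0017334 V
Max error = 1.7334 mV

1.7334 mV


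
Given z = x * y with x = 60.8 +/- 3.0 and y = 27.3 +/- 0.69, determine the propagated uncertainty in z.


For a product z = x*y, the relative uncertainty is:
uz/z = sqrt((ux/x)^2 + (uy/y)^2)
Relative uncertainties: ux/x = 3.0/60.8 = 0.049342
uy/y = 0.69/27.3 = 0.025275
z = 60.8 * 27.3 = 1659.8
uz = 1659.8 * sqrt(0.049342^2 + 0.025275^2) = 92.019

92.019


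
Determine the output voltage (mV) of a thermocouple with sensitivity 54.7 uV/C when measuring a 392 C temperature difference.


The thermocouple output V = sensitivity * dT.
V = 54.7 uV/C * 392 C
V = 21442.4 uV
V = 21.442 mV

21.442 mV


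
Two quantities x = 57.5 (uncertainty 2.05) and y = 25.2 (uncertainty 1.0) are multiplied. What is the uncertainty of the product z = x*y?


For a product z = x*y, the relative uncertainty is:
uz/z = sqrt((ux/x)^2 + (uy/y)^2)
Relative uncertainties: ux/x = 2.05/57.5 = 0.035652
uy/y = 1.0/25.2 = 0.039683
z = 57.5 * 25.2 = 1449.0
uz = 1449.0 * sqrt(0.035652^2 + 0.039683^2) = 77.298

77.298


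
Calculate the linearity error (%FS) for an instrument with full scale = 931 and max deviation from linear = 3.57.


Linearity error = (max deviation / full scale) * 100%.
Linearity = (3.57 / 931) * 100
Linearity = 0.383 %FS

0.383 %FS


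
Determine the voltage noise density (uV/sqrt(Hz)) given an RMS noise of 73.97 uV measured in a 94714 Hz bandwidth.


Noise spectral density = Vrms / sqrt(BW).
NSD = 73.97 / sqrt(94714)
NSD = 73.97 / 307.7564
NSD = 0.2404 uV/sqrt(Hz)

0.2404 uV/sqrt(Hz)


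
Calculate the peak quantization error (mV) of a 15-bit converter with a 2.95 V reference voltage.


The maximum quantization error is +/- LSB/2.
LSB = Vref / 2^n = 2.95 / 32768 = 9.003e-05 V
Max error = LSB / 2 = 9.003e-05 / 2 = 4.501e-05 V
Max error = 0.045 mV

0.045 mV


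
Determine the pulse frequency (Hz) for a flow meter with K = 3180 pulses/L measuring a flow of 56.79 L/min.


Frequency = K * Q / 60 (converting L/min to L/s).
f = 3180 * 56.79 / 60
f = 180592.2 / 60
f = 3009.87 Hz

3009.87 Hz


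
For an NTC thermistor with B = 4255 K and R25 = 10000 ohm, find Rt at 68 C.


NTC thermistor equation: Rt = R25 * exp(B * (1/T - 1/T25)).
T in Kelvin: 341.15 K, T25 = 298.15 K
1/T - 1/T25 = 1/341.15 - 1/298.15 = -0.00042275
B * (1/T - 1/T25) = 4255 * -0.00042275 = -1.7988
Rt = 10000 * exp(-1.7988) = 1654.9 ohm

1654.9 ohm
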